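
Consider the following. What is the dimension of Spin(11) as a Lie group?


Spin(n) double-covers SO(n); both have Lie algebra so(n) of dimension n(n-1)/2.
n = 11
n(n-1) = 11 * 10 = 110
dim Spin(11) = 110/2 = 55


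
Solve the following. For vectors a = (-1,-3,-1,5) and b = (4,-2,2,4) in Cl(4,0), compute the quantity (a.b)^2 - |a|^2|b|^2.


a . b = (-1)*4 + (-3)*(-2) + (-1)*2 + 5*4
= -4 + 6 + (-2) + 20 = 20
|a|^2 = (-1)^2 + (-3)^2 + (-1)^2 + 5^2 = 36
|b|^2 = 4^2 + (-2)^2 + 2^2 + 4^2 = 40
(a.b)^2 = 20^2 = 400
|a|^2 * |b|^2 = 36 * 40 = 1440
Result = 400 - 1440 = -1040


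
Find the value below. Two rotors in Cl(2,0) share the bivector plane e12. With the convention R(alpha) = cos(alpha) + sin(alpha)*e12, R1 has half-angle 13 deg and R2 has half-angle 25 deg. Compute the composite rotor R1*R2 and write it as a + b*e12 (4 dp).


Same-plane rotors commute and their half-angles add:
R1*R2 = cos(a1 + a2) + sin(a1 + a2)*e12.
a1 + a2 = 13 + 25 = 38 deg
cos(38 deg) = 0.7880
sin(38 deg) = 0.6157
R1*R2 = 0.7880 + 0.6157*e12


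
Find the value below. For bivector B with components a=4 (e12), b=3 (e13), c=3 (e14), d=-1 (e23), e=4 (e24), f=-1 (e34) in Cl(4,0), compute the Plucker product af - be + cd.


Plucker relation: af - be + cd
a*f = 4*(-1) = -4
b*e = 3*4 = 12
c*d = 3*(-1) = -3
af - be + cd = -4 - 12 + (-3)
= -19


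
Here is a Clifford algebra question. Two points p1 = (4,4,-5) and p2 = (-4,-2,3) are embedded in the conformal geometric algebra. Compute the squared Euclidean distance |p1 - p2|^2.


p1 - p2 = (8, 6, -8)
|p1 - p2|^2 = 8^2 + 6^2 + (-8)^2
= 64 + 36 + 64
= 164


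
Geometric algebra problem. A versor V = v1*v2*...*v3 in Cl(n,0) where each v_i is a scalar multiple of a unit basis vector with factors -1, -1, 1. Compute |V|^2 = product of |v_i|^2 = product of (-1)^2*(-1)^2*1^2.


Each vector v_i has |v_i|^2 = s_i^2
Squared scales: (-1)^2 = 1, (-1)^2 = 1, 1^2 = 1
|V|^2 = 1 * 1 * 1
= 1


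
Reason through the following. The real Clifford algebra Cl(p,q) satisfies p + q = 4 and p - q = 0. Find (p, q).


We need p + q = 4 and p - q = 0.
Adding: 2p = 4 + 0 = 4, so p = 2.
Then q = 4 - 2 = 2.
(p, q) = (2, 2)


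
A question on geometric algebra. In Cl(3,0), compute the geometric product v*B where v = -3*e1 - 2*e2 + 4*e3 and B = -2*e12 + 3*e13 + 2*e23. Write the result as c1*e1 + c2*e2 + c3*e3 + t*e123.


vB has grade-1 (vector) and grade-3 (trivector) parts: vB = (v _| B) + (v ^ B).
Vector part <vB>_1:
  e1: -v2*b12 - v3*b13 = -(-2)*(-2) - (4)*(3) = -16
  e2: v1*b12 - v3*b23 = (-3)*(-2) - (4)*(2) = -2
  e3: v1*b13 + v2*b23 = (-3)*(3) + (-2)*(2) = -13
Trivector part <vB>_3:
  e123: v1*b23 - v2*b13 + v3*b12 = (-3)*(2) - (-2)*(3) + (4)*(-2) = -8
vB = -16*e1 - 2*e2 - 13*e3 - 8*e123


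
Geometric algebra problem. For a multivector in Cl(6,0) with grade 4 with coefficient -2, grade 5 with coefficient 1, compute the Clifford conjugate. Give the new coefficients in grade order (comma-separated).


Clifford conjugate sign for grade k: (-1)^(k(k+1)/2)
Grade 4: (-1)^(4*5/2) = (-1)^10 = 1, coeff -2 -> -2
Grade 5: (-1)^(5*6/2) = (-1)^15 = -1, coeff 1 -> -1
Conjugated coefficients: -2, -1


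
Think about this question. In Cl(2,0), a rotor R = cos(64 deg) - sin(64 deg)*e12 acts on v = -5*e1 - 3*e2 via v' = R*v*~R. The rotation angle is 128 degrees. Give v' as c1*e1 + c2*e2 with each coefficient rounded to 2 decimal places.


Rotor R = cos(64deg) - sin(64deg)*e12
Rotation angle theta = 2 * 64 = 128 degrees
v' = R*v*~R rotates v by theta.
cos(128deg) = -0.6157, sin(128deg) = 0.7880
v'_1 = -5*cos(128deg) - (-3)*sin(128deg)
= -5*(-0.6157) - (-3)*0.7880
= 5.44
v'_2 = -5*sin(128deg) + (-3)*cos(128deg)
= -5*0.7880 + (-3)*(-0.6157)
= -2.09
v' = 5.44*e1 - 2.09*e2


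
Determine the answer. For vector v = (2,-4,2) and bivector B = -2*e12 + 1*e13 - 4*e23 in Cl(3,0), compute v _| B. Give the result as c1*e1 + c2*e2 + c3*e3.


Left contraction v _| B = <vB>_1 (grade-1 part of the geometric product vB).
Using e1_|e12 = e2, e2_|e12 = -e1, e1_|e13 = e3, e3_|e13 = -e1, e2_|e23 = e3, e3_|e23 = -e2:
e1 coeff: -v2*b12 - v3*b13 = -(-4)*(-2) - (2)*(1) = -10
e2 coeff: v1*b12 - v3*b23 = (2)*(-2) - (2)*(-4) = 4
e3 coeff: v1*b13 + v2*b23 = (2)*(1) + (-4)*(-4) = 18
v _| B = -10*e1 + 4*e2 + 18*e3


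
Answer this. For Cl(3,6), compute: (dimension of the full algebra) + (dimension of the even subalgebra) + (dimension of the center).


n = 3 + 6 = 9
Total dim = 2^9 = 512
Even subalgebra dim = 2^8 = 256
n is odd, so center dim = 2
Sum = 512 + 256 + 2 = 770


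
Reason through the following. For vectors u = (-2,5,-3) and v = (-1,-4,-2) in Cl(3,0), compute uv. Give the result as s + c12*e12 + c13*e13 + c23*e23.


In Cl(3,0): e_i^2 = 1, e_ie_j = -e_je_i for i != j.
Scalar part = u . v = (-2)*(-1) + 5*(-4) + (-3)*(-2)
= 2 + (-20) + 6 = -12
e12 coeff = (-2)*(-4) - 5*(-1) = 8 - (-5) = 13
e13 coeff = (-2)*(-2) - (-3)*(-1) = 4 - 3 = 1
e23 coeff = 5*(-2) - (-3)*(-4) = -10 - 12 = -22
uv = -12 + 13*e12 + 1*e13 - 22*e23


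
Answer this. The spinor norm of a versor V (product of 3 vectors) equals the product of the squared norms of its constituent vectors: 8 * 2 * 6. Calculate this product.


Spinor norm N(V) = |v1|^2 * |v2|^2 * ... * |v3|^2
= 8 * 2 * 6
Running product: 8, 16, 96
N(V) = 96


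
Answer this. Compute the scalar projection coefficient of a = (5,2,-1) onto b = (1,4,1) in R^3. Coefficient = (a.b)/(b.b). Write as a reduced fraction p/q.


Projection coefficient = (a . b) / (b . b)
a . b = 5*1 + 2*4 + (-1)*1
= 5 + 8 + (-1) = 12
b . b = 1^2 + 4^2 + 1^2
= 1 + 16 + 1 = 18
Coefficient = 12/18
In lowest terms: 2/3


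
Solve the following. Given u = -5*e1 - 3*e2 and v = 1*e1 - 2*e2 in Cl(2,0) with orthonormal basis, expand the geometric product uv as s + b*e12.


Expand: (-5*e1 - 3*e2)(1*e1 - 2*e2)
= (-5)*1*e1e1 + (-5)*(-2)*e1e2 + (-3)*1*e2e1 + (-3)*(-2)*e2e2
Using e1^2 = e2^2 = 1, e2e1 = -e1e2:
Scalar part s = (-5)*1 + (-3)*(-2) = -5 + 6 = 1
Bivector part b = (-5)*(-2) - (-3)*1 = 10 - (-3) = 13
uv = 1 + 13*e12


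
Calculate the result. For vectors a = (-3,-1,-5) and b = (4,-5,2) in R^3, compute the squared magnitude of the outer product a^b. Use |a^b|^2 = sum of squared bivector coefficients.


a wedge b = (a1*b2 - a2*b1)*e12 + (a1*b3 - a3*b1)*e13 + (a2*b3 - a3*b2)*e23
e12 coeff: (-3)*(-5) - (-1)*4 = 15 - (-4) = 19
e13 coeff: (-3)*2 - (-5)*4 = -6 - (-20) = 14
e23 coeff: (-1)*2 - (-5)*(-5) = -2 - 25 = -27
|a wedge b|^2 = 19^2 + 14^2 + (-27)^2
= 361 + 196 + 729
= 1286


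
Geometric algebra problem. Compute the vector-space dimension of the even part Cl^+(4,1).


Even subalgebra dimension = 2^(n-1)
n = 4 + 1 = 5
2^(5 - 1) = 2^4 = 16
Verification: sum of C(5,k) for even k = 1 + 10 + 5 = 16
Result = 16


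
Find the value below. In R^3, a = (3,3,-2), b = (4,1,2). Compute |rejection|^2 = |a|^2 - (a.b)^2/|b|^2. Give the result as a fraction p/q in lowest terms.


|a|^2 = 3^2 + 3^2 + (-2)^2 = 22
|b|^2 = 4^2 + 1^2 + 2^2 = 21
a . b = 3*4 + 3*1 + (-2)*2 = 11
(a.b)^2 = 11^2 = 121
|rej|^2 = 22 - 121/21
= (462 - 121)/21
= 341/21
In lowest terms: 341/21


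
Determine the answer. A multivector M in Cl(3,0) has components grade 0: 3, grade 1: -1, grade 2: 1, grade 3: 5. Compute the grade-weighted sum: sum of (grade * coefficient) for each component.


Grade-weighted sum = sum of grade_k * coefficient_k
0*3 = 0
1*(-1) = -1
2*1 = 2
3*5 = 15
Total = 0 + (-1) + 2 + 15 = 16


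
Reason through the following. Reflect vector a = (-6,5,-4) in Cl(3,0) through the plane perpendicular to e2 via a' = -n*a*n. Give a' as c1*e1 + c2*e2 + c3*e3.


Reflection formula: a' = -n*a*n, with n = e2 (unit vector, n^2 = 1).
For reflection through hyperplane perp to e2:
The component along e2 flips sign, others stay.
a = (-6, 5, -4)
a' = (-6, -5, -4)
a' = -6*e1 - 5*e2 - 4*e3


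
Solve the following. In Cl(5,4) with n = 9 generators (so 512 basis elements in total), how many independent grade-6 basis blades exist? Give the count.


Number of grade-k basis blades in Cl(p,q) with n = p + q is C(n, k).
n = 5 + 4 = 9
C(9, 6) = 9! / (6! * 3!)
= 362880 / (720 * 6)
= 84


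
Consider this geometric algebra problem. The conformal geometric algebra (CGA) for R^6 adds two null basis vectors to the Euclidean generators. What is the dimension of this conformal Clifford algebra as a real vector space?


The conformal model of R^6 uses Cl(7,1): the 6 Euclidean generators plus two extra orthogonal generators e+ (e+^2 = +1) and e- (e-^2 = -1), from which the null vectors e0, einf are built.
Number of generators m = 6 + 2 = 8.
dim Cl(p,q) = 2^m = 2^8 = 256


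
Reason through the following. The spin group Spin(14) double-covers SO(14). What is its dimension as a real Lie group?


Spin(n) double-covers SO(n); both have Lie algebra so(n) of dimension n(n-1)/2.
n = 14
n(n-1) = 14 * 13 = 182
dim Spin(14) = 182/2 = 91


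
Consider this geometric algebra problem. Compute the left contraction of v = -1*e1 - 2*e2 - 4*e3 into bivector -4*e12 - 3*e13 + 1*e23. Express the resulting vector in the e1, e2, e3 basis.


Left contraction v _| B = <vB>_1 (grade-1 part of the geometric product vB).
Using e1_|e12 = e2, e2_|e12 = -e1, e1_|e13 = e3, e3_|e13 = -e1, e2_|e23 = e3, e3_|e23 = -e2:
e1 coeff: -v2*b12 - v3*b13 = -(-2)*(-4) - (-4)*(-3) = -20
e2 coeff: v1*b12 - v3*b23 = (-1)*(-4) - (-4)*(1) = 8
e3 coeff: v1*b13 + v2*b23 = (-1)*(-3) + (-2)*(1) = 1
v _| B = -20*e1 + 8*e2 + 1*e3


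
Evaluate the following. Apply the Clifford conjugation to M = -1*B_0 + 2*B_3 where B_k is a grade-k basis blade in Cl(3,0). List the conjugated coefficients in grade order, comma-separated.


Clifford conjugate sign for grade k: (-1)^(k(k+1)/2)
Grade 0: (-1)^(0*1/2) = (-1)^0 = 1, coeff -1 -> -1
Grade 3: (-1)^(3*4/2) = (-1)^6 = 1, coeff 2 -> 2
Conjugated coefficients: -1, 2


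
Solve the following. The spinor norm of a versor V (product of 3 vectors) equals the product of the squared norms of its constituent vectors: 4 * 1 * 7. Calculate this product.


Spinor norm N(V) = |v1|^2 * |v2|^2 * ... * |v3|^2
= 4 * 1 * 7
Running product: 4, 4, 28
N(V) = 28


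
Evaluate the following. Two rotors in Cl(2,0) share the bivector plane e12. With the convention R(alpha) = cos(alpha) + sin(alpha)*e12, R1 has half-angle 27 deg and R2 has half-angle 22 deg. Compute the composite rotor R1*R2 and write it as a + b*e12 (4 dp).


Same-plane rotors commute and their half-angles add:
R1*R2 = cos(a1 + a2) + sin(a1 + a2)*e12.
a1 + a2 = 27 + 22 = 49 deg
cos(49 deg) = 0.6561
sin(49 deg) = 0.7547
R1*R2 = 0.6561 + 0.7547*e12


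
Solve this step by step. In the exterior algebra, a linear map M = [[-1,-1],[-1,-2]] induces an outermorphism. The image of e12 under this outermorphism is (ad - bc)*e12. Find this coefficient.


The outermorphism of a linear map f sends e1^e2 to f(e1)^f(e2).
f(e1) = -1*e1 - 1*e2
f(e2) = -1*e1 - 2*e2
f(e1) ^ f(e2) = (-1*e1 - 1*e2) ^ (-1*e1 - 2*e2)
= (-1)*(-2)*e12 + (-1)*(-1)*e21
= (2 - 1)*e12
= 1*e12
Coefficient = 1


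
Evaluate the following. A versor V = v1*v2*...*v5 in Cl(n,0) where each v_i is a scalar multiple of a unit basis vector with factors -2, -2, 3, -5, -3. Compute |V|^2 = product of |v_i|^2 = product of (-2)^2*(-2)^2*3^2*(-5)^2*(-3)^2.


Each vector v_i has |v_i|^2 = s_i^2
Squared scales: (-2)^2 = 4, (-2)^2 = 4, 3^2 = 9, (-5)^2 = 25, (-3)^2 = 9
|V|^2 = 4 * 4 * 9 * 25 * 9
= 32400


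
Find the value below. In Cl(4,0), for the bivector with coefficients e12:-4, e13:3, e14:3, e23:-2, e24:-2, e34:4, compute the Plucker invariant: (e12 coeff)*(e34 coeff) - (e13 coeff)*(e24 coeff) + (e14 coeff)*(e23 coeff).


Plucker relation: af - be + cd
a*f = (-4)*4 = -16
b*e = 3*(-2) = -6
c*d = 3*(-2) = -6
af - be + cd = -16 - (-6) + (-6)
= -16


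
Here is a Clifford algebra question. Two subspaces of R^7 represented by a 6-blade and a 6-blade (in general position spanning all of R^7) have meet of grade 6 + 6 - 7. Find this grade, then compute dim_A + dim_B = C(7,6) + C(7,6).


Meet grade = grade(A) + grade(B) - n
= 6 + 6 - 7 = 5
C(7,6) = 7
C(7,6) = 7
dim_A + dim_B = 7 + 7 = 14


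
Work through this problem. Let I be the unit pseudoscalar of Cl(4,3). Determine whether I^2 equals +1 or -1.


The pseudoscalar I = e1...e_n (product of all n generators) of Cl(p,q) satisfies I^2 = (-1)^(q + n(n-1)/2).
p = 4, q = 3, n = p + q = 7
n(n-1)/2 = 7 * 6 / 2 = 21
Exponent = q + n(n-1)/2 = 3 + 21 = 24
I^2 = (-1)^24 = +1


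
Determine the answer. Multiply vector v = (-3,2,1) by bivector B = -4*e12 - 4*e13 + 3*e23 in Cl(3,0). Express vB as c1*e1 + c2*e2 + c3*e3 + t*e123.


vB has grade-1 (vector) and grade-3 (trivector) parts: vB = (v _| B) + (v ^ B).
Vector part <vB>_1:
  e1: -v2*b12 - v3*b13 = -(2)*(-4) - (1)*(-4) = 12
  e2: v1*b12 - v3*b23 = (-3)*(-4) - (1)*(3) = 9
  e3: v1*b13 + v2*b23 = (-3)*(-4) + (2)*(3) = 18
Trivector part <vB>_3:
  e123: v1*b23 - v2*b13 + v3*b12 = (-3)*(3) - (2)*(-4) + (1)*(-4) = -5
vB = 12*e1 + 9*e2 + 18*e3 - 5*e123


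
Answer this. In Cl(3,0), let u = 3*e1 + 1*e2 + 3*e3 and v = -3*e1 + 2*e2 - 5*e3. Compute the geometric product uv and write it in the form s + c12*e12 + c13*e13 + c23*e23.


In Cl(3,0): e_i^2 = 1, e_ie_j = -e_je_i for i != j.
Scalar part = u . v = 3*(-3) + 1*2 + 3*(-5)
= -9 + 2 + (-15) = -22
e12 coeff = 3*2 - 1*(-3) = 6 - (-3) = 9
e13 coeff = 3*(-5) - 3*(-3) = -15 - (-9) = -6
e23 coeff = 1*(-5) - 3*2 = -5 - 6 = -11
uv = -22 + 9*e12 - 6*e13 - 11*e23


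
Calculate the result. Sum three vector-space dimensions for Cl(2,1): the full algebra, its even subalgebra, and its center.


n = 2 + 1 = 3
Total dim = 2^3 = 8
Even subalgebra dim = 2^2 = 4
n is odd, so center dim = 2
Sum = 8 + 4 + 2 = 14


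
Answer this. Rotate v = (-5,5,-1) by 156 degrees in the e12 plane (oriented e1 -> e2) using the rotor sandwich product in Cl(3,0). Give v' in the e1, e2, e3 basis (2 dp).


Rotor R = cos(78deg) - sin(78deg)*e12
Rotation angle theta = 2 * 78 = 156 degrees in the e12 plane (e1 -> e2).
The component perpendicular to the plane (e3) is invariant: v'_3 = v3 = -1.00
cos(156deg) = -0.9135, sin(156deg) = 0.4067
v'_1 = v1*cos(theta) - v2*sin(theta) = -5*(-0.9135) - 5*0.4067 = 2.53
v'_2 = v1*sin(theta) + v2*cos(theta) = -5*0.4067 + 5*(-0.9135) = -6.60
v' = 2.53*e1 - 6.60*e2 - 1.00*e3


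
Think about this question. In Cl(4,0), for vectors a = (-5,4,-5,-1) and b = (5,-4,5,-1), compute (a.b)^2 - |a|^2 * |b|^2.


a . b = (-5)*5 + 4*(-4) + (-5)*5 + (-1)*(-1)
= -25 + (-16) + (-25) + 1 = -65
|a|^2 = (-5)^2 + 4^2 + (-5)^2 + (-1)^2 = 67
|b|^2 = 5^2 + (-4)^2 + 5^2 + (-1)^2 = 67
(a.b)^2 = (-65)^2 = 4225
|a|^2 * |b|^2 = 67 * 67 = 4489
Result = 4225 - 4489 = -264


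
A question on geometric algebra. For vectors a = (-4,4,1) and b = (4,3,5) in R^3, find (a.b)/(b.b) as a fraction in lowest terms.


Projection coefficient = (a . b) / (b . b)
a . b = (-4)*4 + 4*3 + 1*5
= -16 + 12 + 5 = 1
b . b = 4^2 + 3^2 + 5^2
= 16 + 9 + 25 = 50
Coefficient = 1/50
In lowest terms: 1/50


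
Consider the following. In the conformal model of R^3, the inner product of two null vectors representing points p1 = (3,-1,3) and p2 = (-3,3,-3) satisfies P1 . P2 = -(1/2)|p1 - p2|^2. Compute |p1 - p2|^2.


p1 - p2 = (6, -4, 6)
|p1 - p2|^2 = 6^2 + (-4)^2 + 6^2
= 36 + 16 + 36
= 88


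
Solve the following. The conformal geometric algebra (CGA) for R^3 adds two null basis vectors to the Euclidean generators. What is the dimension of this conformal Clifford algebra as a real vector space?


The conformal model of R^3 uses Cl(4,1): the 3 Euclidean generators plus two extra orthogonal generators e+ (e+^2 = +1) and e- (e-^2 = -1), from which the null vectors e0, einf are built.
Number of generators m = 3 + 2 = 5.
dim Cl(p,q) = 2^m = 2^5 = 32


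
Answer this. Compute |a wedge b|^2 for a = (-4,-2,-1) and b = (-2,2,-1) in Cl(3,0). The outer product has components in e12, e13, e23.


a wedge b = (a1*b2 - a2*b1)*e12 + (a1*b3 - a3*b1)*e13 + (a2*b3 - a3*b2)*e23
e12 coeff: (-4)*2 - (-2)*(-2) = -8 - 4 = -12
e13 coeff: (-4)*(-1) - (-1)*(-2) = 4 - 2 = 2
e23 coeff: (-2)*(-1) - (-1)*2 = 2 - (-2) = 4
|a wedge b|^2 = (-12)^2 + 2^2 + 4^2
= 144 + 4 + 16
= 164


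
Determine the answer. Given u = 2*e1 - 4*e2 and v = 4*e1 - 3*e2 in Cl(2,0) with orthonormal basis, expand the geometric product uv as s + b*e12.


Expand: (2*e1 - 4*e2)(4*e1 - 3*e2)
= 2*4*e1e1 + 2*(-3)*e1e2 + (-4)*4*e2e1 + (-4)*(-3)*e2e2
Using e1^2 = e2^2 = 1, e2e1 = -e1e2:
Scalar part s = 2*4 + (-4)*(-3) = 8 + 12 = 20
Bivector part b = 2*(-3) - (-4)*4 = -6 - (-16) = 10
uv = 20 + 10*e12


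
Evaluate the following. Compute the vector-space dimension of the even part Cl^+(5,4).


Even subalgebra dimension = 2^(n-1)
n = 5 + 4 = 9
2^(9 - 1) = 2^8 = 256
Verification: sum of C(9,k) for even k = 1 + 36 + 126 + 84 + 9 = 256
Result = 256


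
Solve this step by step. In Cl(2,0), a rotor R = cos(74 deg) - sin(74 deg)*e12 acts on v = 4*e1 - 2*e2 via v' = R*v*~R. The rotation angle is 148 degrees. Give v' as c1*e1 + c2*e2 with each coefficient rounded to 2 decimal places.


Rotor R = cos(74deg) - sin(74deg)*e12
Rotation angle theta = 2 * 74 = 148 degrees
v' = R*v*~R rotates v by theta.
cos(148deg) = -0.8480, sin(148deg) = 0.5299
v'_1 = 4*cos(148deg) - (-2)*sin(148deg)
= 4*(-0.8480) - (-2)*0.5299
= -2.33
v'_2 = 4*sin(148deg) + (-2)*cos(148deg)
= 4*0.5299 + (-2)*(-0.8480)
= 3.82
v' = -2.33*e1 + 3.82*e2


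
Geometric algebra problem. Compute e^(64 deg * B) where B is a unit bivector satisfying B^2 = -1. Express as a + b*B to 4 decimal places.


For a unit bivector B with B^2 = -1, the exponential series gives
e^(theta*B) = cos(theta) + sin(theta)*B (the GA analogue of Euler's formula).
theta = 64 degrees = 1.117011 rad
cos(64 deg) = 0.4384
sin(64 deg) = 0.8988
exp(theta*B) = 0.4384 + 0.8988*B


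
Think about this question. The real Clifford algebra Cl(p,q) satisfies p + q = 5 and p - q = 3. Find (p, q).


We need p + q = 5 and p - q = 3.
Adding: 2p = 5 + 3 = 8, so p = 4.
Then q = 5 - 4 = 1.
(p, q) = (4, 1)


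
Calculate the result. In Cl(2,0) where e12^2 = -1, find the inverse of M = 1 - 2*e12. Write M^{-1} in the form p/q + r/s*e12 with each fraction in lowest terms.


M = 1 - 2*e12, where e12^2 = -1.
Since M commutes with its reverse ~M = a - b*e12, M * ~M = a^2 - b^2*e12^2 = a^2 + b^2.
So M^{-1} = ~M / (a^2 + b^2) = (a - b*e12)/(a^2 + b^2).
a^2 + b^2 = 1 + 4 = 5
Scalar part = 1/5 = 1/5
Bivector coeff = 2/5 = 2/5
M^{-1} = 1/5 + 2/5*e12


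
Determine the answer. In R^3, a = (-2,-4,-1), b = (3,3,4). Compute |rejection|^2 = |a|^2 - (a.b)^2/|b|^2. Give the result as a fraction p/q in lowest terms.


|a|^2 = (-2)^2 + (-4)^2 + (-1)^2 = 21
|b|^2 = 3^2 + 3^2 + 4^2 = 34
a . b = (-2)*3 + (-4)*3 + (-1)*4 = -22
(a.b)^2 = (-22)^2 = 484
|rej|^2 = 21 - 484/34
= (714 - 484)/34
= 230/34
In lowest terms: 115/17


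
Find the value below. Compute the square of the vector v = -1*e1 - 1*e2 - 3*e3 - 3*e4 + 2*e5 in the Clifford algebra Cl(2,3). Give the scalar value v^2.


v^2 = sum of c_i^2 * e_i^2
Positive signature terms (e_i^2 = +1): (-1)^2 + (-1)^2 = 2
Negative signature terms (e_j^2 = -1): (-3)^2 + (-3)^2 + 2^2 = 22
v^2 = 2 - 22 = -20


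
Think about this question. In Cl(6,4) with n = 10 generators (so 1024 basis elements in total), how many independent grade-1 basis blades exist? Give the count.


Number of grade-k basis blades in Cl(p,q) with n = p + q is C(n, k).
n = 6 + 4 = 10
C(10, 1) = 10! / (1! * 9!)
= 3628800 / (1 * 362880)
= 10


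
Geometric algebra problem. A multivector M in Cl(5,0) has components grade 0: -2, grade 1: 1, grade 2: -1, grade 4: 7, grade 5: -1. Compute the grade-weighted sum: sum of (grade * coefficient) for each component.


Grade-weighted sum = sum of grade_k * coefficient_k
0*(-2) = 0
1*1 = 1
2*(-1) = -2
4*7 = 28
5*(-1) = -5
Total = 0 + 1 + (-2) + 28 + (-5) = 22


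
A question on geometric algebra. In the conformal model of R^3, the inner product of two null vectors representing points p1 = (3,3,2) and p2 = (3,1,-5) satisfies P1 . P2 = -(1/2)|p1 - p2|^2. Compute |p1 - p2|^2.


p1 - p2 = (0, 2, 7)
|p1 - p2|^2 = 0^2 + 2^2 + 7^2
= 0 + 4 + 49
= 53


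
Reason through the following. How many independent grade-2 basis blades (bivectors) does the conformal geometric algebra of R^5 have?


The conformal model of R^5 uses Cl(6,1) with m = 5 + 2 = 7 generators.
Number of grade-2 blades = C(m, 2) = C(7, 2)
= 7*6/2 = 21


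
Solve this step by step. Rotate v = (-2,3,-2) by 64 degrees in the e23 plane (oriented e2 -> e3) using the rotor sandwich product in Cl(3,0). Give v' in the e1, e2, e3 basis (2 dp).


Rotor R = cos(32deg) - sin(32deg)*e23
Rotation angle theta = 2 * 32 = 64 degrees in the e23 plane (e2 -> e3).
The component perpendicular to the plane (e1) is invariant: v'_1 = v1 = -2.00
cos(64deg) = 0.4384, sin(64deg) = 0.8988
v'_2 = v2*cos(theta) - v3*sin(theta) = 3*0.4384 - (-2)*0.8988 = 3.11
v'_3 = v2*sin(theta) + v3*cos(theta) = 3*0.8988 + (-2)*0.4384 = 1.82
v' = -2.00*e1 + 3.11*e2 + 1.82*e3


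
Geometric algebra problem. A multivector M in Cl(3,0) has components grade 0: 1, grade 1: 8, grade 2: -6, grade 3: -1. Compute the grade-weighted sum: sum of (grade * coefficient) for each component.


Grade-weighted sum = sum of grade_k * coefficient_k
0*1 = 0
1*8 = 8
2*(-6) = -12
3*(-1) = -3
Total = 0 + 8 + (-12) + (-3) = -7


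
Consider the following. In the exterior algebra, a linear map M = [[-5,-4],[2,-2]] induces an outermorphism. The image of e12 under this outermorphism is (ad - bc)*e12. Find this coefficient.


The outermorphism of a linear map f sends e1^e2 to f(e1)^f(e2).
f(e1) = -5*e1 + 2*e2
f(e2) = -4*e1 - 2*e2
f(e1) ^ f(e2) = (-5*e1 + 2*e2) ^ (-4*e1 - 2*e2)
= (-5)*(-2)*e12 + 2*(-4)*e21
= (10 - (-8))*e12
= 18*e12
Coefficient = 18


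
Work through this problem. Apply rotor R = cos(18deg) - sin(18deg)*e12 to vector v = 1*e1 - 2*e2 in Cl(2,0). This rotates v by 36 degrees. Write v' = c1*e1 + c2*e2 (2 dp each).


Rotor R = cos(18deg) - sin(18deg)*e12
Rotation angle theta = 2 * 18 = 36 degrees
v' = R*v*~R rotates v by theta.
cos(36deg) = 0.8090, sin(36deg) = 0.5878
v'_1 = 1*cos(36deg) - (-2)*sin(36deg)
= 1*0.8090 - (-2)*0.5878
= 1.98
v'_2 = 1*sin(36deg) + (-2)*cos(36deg)
= 1*0.5878 + (-2)*0.8090
= -1.03
v' = 1.98*e1 - 1.03*e2


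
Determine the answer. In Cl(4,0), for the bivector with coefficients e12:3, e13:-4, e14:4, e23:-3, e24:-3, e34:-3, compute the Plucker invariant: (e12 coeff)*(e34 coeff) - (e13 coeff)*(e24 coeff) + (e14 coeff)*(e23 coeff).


Plucker relation: af - be + cd
a*f = 3*(-3) = -9
b*e = (-4)*(-3) = 12
c*d = 4*(-3) = -12
af - be + cd = -9 - 12 + (-12)
= -33


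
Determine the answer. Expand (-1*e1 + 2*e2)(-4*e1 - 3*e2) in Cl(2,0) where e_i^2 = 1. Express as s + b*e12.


Expand: (-1*e1 + 2*e2)(-4*e1 - 3*e2)
= (-1)*(-4)*e1e1 + (-1)*(-3)*e1e2 + 2*(-4)*e2e1 + 2*(-3)*e2e2
Using e1^2 = e2^2 = 1, e2e1 = -e1e2:
Scalar part s = (-1)*(-4) + 2*(-3) = 4 + (-6) = -2
Bivector part b = (-1)*(-3) - 2*(-4) = 3 - (-8) = 11
uv = -2 + 11*e12


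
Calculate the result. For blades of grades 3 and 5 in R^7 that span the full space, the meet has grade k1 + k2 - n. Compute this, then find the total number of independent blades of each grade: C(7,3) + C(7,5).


Meet grade = grade(A) + grade(B) - n
= 3 + 5 - 7 = 1
C(7,3) = 35
C(7,5) = 21
dim_A + dim_B = 35 + 21 = 56


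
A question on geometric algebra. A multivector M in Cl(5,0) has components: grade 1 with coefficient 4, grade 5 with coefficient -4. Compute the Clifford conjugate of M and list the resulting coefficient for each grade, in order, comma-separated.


Clifford conjugate sign for grade k: (-1)^(k(k+1)/2)
Grade 1: (-1)^(1*2/2) = (-1)^1 = -1, coeff 4 -> -4
Grade 5: (-1)^(5*6/2) = (-1)^15 = -1, coeff -4 -> 4
Conjugated coefficients: -4, 4


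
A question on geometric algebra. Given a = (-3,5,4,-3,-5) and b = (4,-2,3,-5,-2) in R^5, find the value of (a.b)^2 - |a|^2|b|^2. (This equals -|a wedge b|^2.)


a . b = (-3)*4 + 5*(-2) + 4*3 + (-3)*(-5) + (-5)*(-2)
= -12 + (-10) + 12 + 15 + 10 = 15
|a|^2 = (-3)^2 + 5^2 + 4^2 + (-3)^2 + (-5)^2 = 84
|b|^2 = 4^2 + (-2)^2 + 3^2 + (-5)^2 + (-2)^2 = 58
(a.b)^2 = 15^2 = 225
|a|^2 * |b|^2 = 84 * 58 = 4872
Result = 225 - 4872 = -4647


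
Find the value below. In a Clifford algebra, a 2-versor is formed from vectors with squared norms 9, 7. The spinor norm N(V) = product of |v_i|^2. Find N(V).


Spinor norm N(V) = |v1|^2 * |v2|^2 * ... * |v2|^2
= 9 * 7
Running product: 9, 63
N(V) = 63


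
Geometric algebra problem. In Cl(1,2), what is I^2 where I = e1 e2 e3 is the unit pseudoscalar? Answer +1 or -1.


The pseudoscalar I = e1...e_n (product of all n generators) of Cl(p,q) satisfies I^2 = (-1)^(q + n(n-1)/2).
p = 1, q = 2, n = p + q = 3
n(n-1)/2 = 3 * 2 / 2 = 3
Exponent = q + n(n-1)/2 = 2 + 3 = 5
I^2 = (-1)^5 = -1


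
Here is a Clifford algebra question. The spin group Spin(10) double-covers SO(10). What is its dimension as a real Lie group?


Spin(n) double-covers SO(n); both have Lie algebra so(n) of dimension n(n-1)/2.
n = 10
n(n-1) = 10 * 9 = 90
dim Spin(10) = 90/2 = 45


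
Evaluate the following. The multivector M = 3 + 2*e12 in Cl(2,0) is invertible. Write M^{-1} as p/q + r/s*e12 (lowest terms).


M = 3 + 2*e12, where e12^2 = -1.
Since M commutes with its reverse ~M = a - b*e12, M * ~M = a^2 - b^2*e12^2 = a^2 + b^2.
So M^{-1} = ~M / (a^2 + b^2) = (a - b*e12)/(a^2 + b^2).
a^2 + b^2 = 9 + 4 = 13
Scalar part = 3/13 = 3/13
Bivector coeff = -2/13 = -2/13
M^{-1} = 3/13 - 2/13*e12


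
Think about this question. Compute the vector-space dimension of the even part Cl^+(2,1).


Even subalgebra dimension = 2^(n-1)
n = 2 + 1 = 3
2^(3 - 1) = 2^2 = 4
Verification: sum of C(3,k) for even k = 1 + 3 = 4
Result = 4


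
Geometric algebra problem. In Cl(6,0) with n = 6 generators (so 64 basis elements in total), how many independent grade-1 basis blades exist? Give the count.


Number of grade-k basis blades in Cl(p,q) with n = p + q is C(n, k).
n = 6 + 0 = 6
C(6, 1) = 6! / (1! * 5!)
= 720 / (1 * 120)
= 6


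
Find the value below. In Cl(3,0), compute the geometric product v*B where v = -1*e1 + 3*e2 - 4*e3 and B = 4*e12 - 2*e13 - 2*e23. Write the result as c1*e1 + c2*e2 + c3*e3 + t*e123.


vB has grade-1 (vector) and grade-3 (trivector) parts: vB = (v _| B) + (v ^ B).
Vector part <vB>_1:
  e1: -v2*b12 - v3*b13 = -(3)*(4) - (-4)*(-2) = -20
  e2: v1*b12 - v3*b23 = (-1)*(4) - (-4)*(-2) = -12
  e3: v1*b13 + v2*b23 = (-1)*(-2) + (3)*(-2) = -4
Trivector part <vB>_3:
  e123: v1*b23 - v2*b13 + v3*b12 = (-1)*(-2) - (3)*(-2) + (-4)*(4) = -8
vB = -20*e1 - 12*e2 - 4*e3 - 8*e123


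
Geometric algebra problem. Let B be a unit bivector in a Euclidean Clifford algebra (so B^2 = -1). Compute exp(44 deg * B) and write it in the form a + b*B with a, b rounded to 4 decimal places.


For a unit bivector B with B^2 = -1, the exponential series gives
e^(theta*B) = cos(theta) + sin(theta)*B (the GA analogue of Euler's formula).
theta = 44 degrees = 0.767945 rad
cos(44 deg) = 0.7193
sin(44 deg) = 0.6947
exp(theta*B) = 0.7193 + 0.6947*B


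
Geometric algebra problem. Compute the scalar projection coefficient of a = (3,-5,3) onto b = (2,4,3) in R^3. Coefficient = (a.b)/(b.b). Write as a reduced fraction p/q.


Projection coefficient = (a . b) / (b . b)
a . b = 3*2 + (-5)*4 + 3*3
= 6 + (-20) + 9 = -5
b . b = 2^2 + 4^2 + 3^2
= 4 + 16 + 9 = 29
Coefficient = -5/29
In lowest terms: -5/29


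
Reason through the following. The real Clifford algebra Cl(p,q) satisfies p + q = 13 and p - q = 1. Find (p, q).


We need p + q = 13 and p - q = 1.
Adding: 2p = 13 + 1 = 14, so p = 7.
Then q = 13 - 7 = 6.
(p, q) = (7, 6)


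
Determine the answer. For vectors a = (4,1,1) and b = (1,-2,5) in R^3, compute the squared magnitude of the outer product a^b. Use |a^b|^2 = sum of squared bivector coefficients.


a wedge b = (a1*b2 - a2*b1)*e12 + (a1*b3 - a3*b1)*e13 + (a2*b3 - a3*b2)*e23
e12 coeff: 4*(-2) - 1*1 = -8 - 1 = -9
e13 coeff: 4*5 - 1*1 = 20 - 1 = 19
e23 coeff: 1*5 - 1*(-2) = 5 - (-2) = 7
|a wedge b|^2 = (-9)^2 + 19^2 + 7^2
= 81 + 361 + 49
= 491


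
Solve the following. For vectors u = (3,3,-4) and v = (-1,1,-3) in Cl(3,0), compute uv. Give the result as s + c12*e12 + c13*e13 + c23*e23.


In Cl(3,0): e_i^2 = 1, e_ie_j = -e_je_i for i != j.
Scalar part = u . v = 3*(-1) + 3*1 + (-4)*(-3)
= -3 + 3 + 12 = 12
e12 coeff = 3*1 - 3*(-1) = 3 - (-3) = 6
e13 coeff = 3*(-3) - (-4)*(-1) = -9 - 4 = -13
e23 coeff = 3*(-3) - (-4)*1 = -9 - (-4) = -5
uv = 12 + 6*e12 - 13*e13 - 5*e23


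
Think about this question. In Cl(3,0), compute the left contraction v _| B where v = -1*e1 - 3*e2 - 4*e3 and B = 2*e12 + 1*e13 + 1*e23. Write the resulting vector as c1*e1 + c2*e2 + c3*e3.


Left contraction v _| B = <vB>_1 (grade-1 part of the geometric product vB).
Using e1_|e12 = e2, e2_|e12 = -e1, e1_|e13 = e3, e3_|e13 = -e1, e2_|e23 = e3, e3_|e23 = -e2:
e1 coeff: -v2*b12 - v3*b13 = -(-3)*(2) - (-4)*(1) = 10
e2 coeff: v1*b12 - v3*b23 = (-1)*(2) - (-4)*(1) = 2
e3 coeff: v1*b13 + v2*b23 = (-1)*(1) + (-3)*(1) = -4
v _| B = 10*e1 + 2*e2 - 4*e3


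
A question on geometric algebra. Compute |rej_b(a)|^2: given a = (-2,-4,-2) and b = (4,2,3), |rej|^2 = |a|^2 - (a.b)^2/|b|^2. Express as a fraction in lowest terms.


|a|^2 = (-2)^2 + (-4)^2 + (-2)^2 = 24
|b|^2 = 4^2 + 2^2 + 3^2 = 29
a . b = (-2)*4 + (-4)*2 + (-2)*3 = -22
(a.b)^2 = (-22)^2 = 484
|rej|^2 = 24 - 484/29
= (696 - 484)/29
= 212/29
In lowest terms: 212/29


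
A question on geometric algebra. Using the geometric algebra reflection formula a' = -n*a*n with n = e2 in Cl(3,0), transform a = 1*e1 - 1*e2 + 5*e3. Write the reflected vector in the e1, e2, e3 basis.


Reflection formula: a' = -n*a*n, with n = e2 (unit vector, n^2 = 1).
For reflection through hyperplane perp to e2:
The component along e2 flips sign, others stay.
a = (1, -1, 5)
a' = (1, 1, 5)
a' = 1*e1 + 1*e2 + 5*e3


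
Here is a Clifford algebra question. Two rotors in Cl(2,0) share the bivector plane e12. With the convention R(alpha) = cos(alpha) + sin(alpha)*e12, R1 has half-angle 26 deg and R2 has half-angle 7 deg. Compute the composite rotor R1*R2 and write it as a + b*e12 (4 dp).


Same-plane rotors commute and their half-angles add:
R1*R2 = cos(a1 + a2) + sin(a1 + a2)*e12.
a1 + a2 = 26 + 7 = 33 deg
cos(33 deg) = 0.8387
sin(33 deg) = 0.5446
R1*R2 = 0.8387 + 0.5446*e12


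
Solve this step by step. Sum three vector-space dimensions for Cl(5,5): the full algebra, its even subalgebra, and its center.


n = 5 + 5 = 10
Total dim = 2^10 = 1024
Even subalgebra dim = 2^9 = 512
n is even, so center dim = 1
Sum = 1024 + 512 + 1 = 1537


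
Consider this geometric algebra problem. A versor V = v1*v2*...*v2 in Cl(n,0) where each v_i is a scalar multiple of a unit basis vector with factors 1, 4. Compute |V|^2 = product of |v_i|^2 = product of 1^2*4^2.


Each vector v_i has |v_i|^2 = s_i^2
Squared scales: 1^2 = 1, 4^2 = 16
|V|^2 = 1 * 16
= 16


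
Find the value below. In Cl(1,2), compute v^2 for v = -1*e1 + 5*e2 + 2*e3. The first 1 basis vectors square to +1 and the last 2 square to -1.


v^2 = sum of c_i^2 * e_i^2
Positive signature terms (e_i^2 = +1): (-1)^2 = 1
Negative signature terms (e_j^2 = -1): 5^2 + 2^2 = 29
v^2 = 1 - 29 = -28


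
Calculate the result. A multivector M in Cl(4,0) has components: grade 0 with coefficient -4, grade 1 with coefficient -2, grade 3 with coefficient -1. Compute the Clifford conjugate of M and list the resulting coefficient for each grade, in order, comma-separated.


Clifford conjugate sign for grade k: (-1)^(k(k+1)/2)
Grade 0: (-1)^(0*1/2) = (-1)^0 = 1, coeff -4 -> -4
Grade 1: (-1)^(1*2/2) = (-1)^1 = -1, coeff -2 -> 2
Grade 3: (-1)^(3*4/2) = (-1)^6 = 1, coeff -1 -> -1
Conjugated coefficients: -4, 2, -1


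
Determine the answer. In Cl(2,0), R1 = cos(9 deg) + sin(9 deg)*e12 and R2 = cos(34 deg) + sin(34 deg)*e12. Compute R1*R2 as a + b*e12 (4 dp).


Same-plane rotors commute and their half-angles add:
R1*R2 = cos(a1 + a2) + sin(a1 + a2)*e12.
a1 + a2 = 9 + 34 = 43 deg
cos(43 deg) = 0.7314
sin(43 deg) = 0.6820
R1*R2 = 0.7314 + 0.6820*e12


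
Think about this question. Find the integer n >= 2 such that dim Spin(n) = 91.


dim Spin(n) = dim so(n) = n(n-1)/2.
Solve n(n-1)/2 = 91, i.e. n^2 - n - 182 = 0.
Discriminant = 1 + 8*91 = 729
n = (1 + sqrt(729))/2 = (1 + 27)/2 = 14


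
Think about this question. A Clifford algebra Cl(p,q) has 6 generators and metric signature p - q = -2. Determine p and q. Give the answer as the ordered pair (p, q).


We need p + q = 6 and p - q = -2.
Adding: 2p = 6 + (-2) = 4, so p = 2.
Then q = 6 - 2 = 4.
(p, q) = (2, 4)


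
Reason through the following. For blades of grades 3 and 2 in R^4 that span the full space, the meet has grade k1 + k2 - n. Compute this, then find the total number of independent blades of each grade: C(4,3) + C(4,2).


Meet grade = grade(A) + grade(B) - n
= 3 + 2 - 4 = 1
C(4,3) = 4
C(4,2) = 6
dim_A + dim_B = 4 + 6 = 10


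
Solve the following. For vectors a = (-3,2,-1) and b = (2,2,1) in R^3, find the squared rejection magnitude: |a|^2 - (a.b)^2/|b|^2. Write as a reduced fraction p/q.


|a|^2 = (-3)^2 + 2^2 + (-1)^2 = 14
|b|^2 = 2^2 + 2^2 + 1^2 = 9
a . b = (-3)*2 + 2*2 + (-1)*1 = -3
(a.b)^2 = (-3)^2 = 9
|rej|^2 = 14 - 9/9
= (126 - 9)/9
= 117/9
In lowest terms: 13/1


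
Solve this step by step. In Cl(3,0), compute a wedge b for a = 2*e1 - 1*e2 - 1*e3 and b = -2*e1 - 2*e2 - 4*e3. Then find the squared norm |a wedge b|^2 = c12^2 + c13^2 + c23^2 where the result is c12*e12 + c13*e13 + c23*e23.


a wedge b = (a1*b2 - a2*b1)*e12 + (a1*b3 - a3*b1)*e13 + (a2*b3 - a3*b2)*e23
e12 coeff: 2*(-2) - (-1)*(-2) = -4 - 2 = -6
e13 coeff: 2*(-4) - (-1)*(-2) = -8 - 2 = -10
e23 coeff: (-1)*(-4) - (-1)*(-2) = 4 - 2 = 2
|a wedge b|^2 = (-6)^2 + (-10)^2 + 2^2
= 36 + 100 + 4
= 140


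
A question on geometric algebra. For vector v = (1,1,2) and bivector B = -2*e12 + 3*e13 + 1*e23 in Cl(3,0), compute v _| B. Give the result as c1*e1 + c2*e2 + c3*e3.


Left contraction v _| B = <vB>_1 (grade-1 part of the geometric product vB).
Using e1_|e12 = e2, e2_|e12 = -e1, e1_|e13 = e3, e3_|e13 = -e1, e2_|e23 = e3, e3_|e23 = -e2:
e1 coeff: -v2*b12 - v3*b13 = -(1)*(-2) - (2)*(3) = -4
e2 coeff: v1*b12 - v3*b23 = (1)*(-2) - (2)*(1) = -4
e3 coeff: v1*b13 + v2*b23 = (1)*(3) + (1)*(1) = 4
v _| B = -4*e1 - 4*e2 + 4*e3


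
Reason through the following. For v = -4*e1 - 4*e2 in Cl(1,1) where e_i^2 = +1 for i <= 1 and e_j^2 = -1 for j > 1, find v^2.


v^2 = sum of c_i^2 * e_i^2
Positive signature terms (e_i^2 = +1): (-4)^2 = 16
Negative signature terms (e_j^2 = -1): (-4)^2 = 16
v^2 = 16 - 16 = 0


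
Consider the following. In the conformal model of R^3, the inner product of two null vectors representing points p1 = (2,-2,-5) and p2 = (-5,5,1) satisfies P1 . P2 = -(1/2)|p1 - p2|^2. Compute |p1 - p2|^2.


p1 - p2 = (7, -7, -6)
|p1 - p2|^2 = 7^2 + (-7)^2 + (-6)^2
= 49 + 49 + 36
= 134


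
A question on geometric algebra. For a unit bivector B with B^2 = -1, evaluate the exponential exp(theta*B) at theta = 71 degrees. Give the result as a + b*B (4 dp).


For a unit bivector B with B^2 = -1, the exponential series gives
e^(theta*B) = cos(theta) + sin(theta)*B (the GA analogue of Euler's formula).
theta = 71 degrees = 1.239184 rad
cos(71 deg) = 0.3256
sin(71 deg) = 0.9455
exp(theta*B) = 0.3256 + 0.9455*B


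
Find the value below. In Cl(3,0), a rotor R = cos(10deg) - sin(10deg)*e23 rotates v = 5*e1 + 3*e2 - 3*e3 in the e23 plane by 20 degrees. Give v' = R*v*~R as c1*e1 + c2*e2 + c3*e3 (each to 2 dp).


Rotor R = cos(10deg) - sin(10deg)*e23
Rotation angle theta = 2 * 10 = 20 degrees in the e23 plane (e2 -> e3).
The component perpendicular to the plane (e1) is invariant: v'_1 = v1 = 5.00
cos(20deg) = 0.9397, sin(20deg) = 0.3420
v'_2 = v2*cos(theta) - v3*sin(theta) = 3*0.9397 - (-3)*0.3420 = 3.85
v'_3 = v2*sin(theta) + v3*cos(theta) = 3*0.3420 + (-3)*0.9397 = -1.79
v' = 5.00*e1 + 3.85*e2 - 1.79*e3


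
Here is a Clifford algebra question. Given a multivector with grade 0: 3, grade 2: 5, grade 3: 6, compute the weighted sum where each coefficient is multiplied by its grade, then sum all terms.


Grade-weighted sum = sum of grade_k * coefficient_k
0*3 = 0
2*5 = 10
3*6 = 18
Total = 0 + 10 + 18 = 28


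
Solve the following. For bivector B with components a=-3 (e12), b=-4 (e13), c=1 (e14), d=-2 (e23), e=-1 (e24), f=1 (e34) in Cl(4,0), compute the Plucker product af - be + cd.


Plucker relation: af - be + cd
a*f = (-3)*1 = -3
b*e = (-4)*(-1) = 4
c*d = 1*(-2) = -2
af - be + cd = -3 - 4 + (-2)
= -9


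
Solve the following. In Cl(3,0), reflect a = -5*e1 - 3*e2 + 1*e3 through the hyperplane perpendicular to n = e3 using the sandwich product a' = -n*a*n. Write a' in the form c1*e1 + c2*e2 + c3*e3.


Reflection formula: a' = -n*a*n, with n = e3 (unit vector, n^2 = 1).
For reflection through hyperplane perp to e3:
The component along e3 flips sign, others stay.
a = (-5, -3, 1)
a' = (-5, -3, -1)
a' = -5*e1 - 3*e2 - 1*e3


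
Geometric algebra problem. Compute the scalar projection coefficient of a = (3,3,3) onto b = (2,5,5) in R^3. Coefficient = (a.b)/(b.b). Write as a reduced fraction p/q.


Projection coefficient = (a . b) / (b . b)
a . b = 3*2 + 3*5 + 3*5
= 6 + 15 + 15 = 36
b . b = 2^2 + 5^2 + 5^2
= 4 + 25 + 25 = 54
Coefficient = 36/54
In lowest terms: 2/3


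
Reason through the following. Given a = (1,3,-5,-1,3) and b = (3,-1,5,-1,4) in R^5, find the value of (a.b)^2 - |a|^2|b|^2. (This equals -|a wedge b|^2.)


a . b = 1*3 + 3*(-1) + (-5)*5 + (-1)*(-1) + 3*4
= 3 + (-3) + (-25) + 1 + 12 = -12
|a|^2 = 1^2 + 3^2 + (-5)^2 + (-1)^2 + 3^2 = 45
|b|^2 = 3^2 + (-1)^2 + 5^2 + (-1)^2 + 4^2 = 52
(a.b)^2 = (-12)^2 = 144
|a|^2 * |b|^2 = 45 * 52 = 2340
Result = 144 - 2340 = -2196


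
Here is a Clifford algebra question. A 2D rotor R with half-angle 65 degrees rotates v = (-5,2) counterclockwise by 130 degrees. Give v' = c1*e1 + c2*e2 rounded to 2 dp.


Rotor R = cos(65deg) - sin(65deg)*e12
Rotation angle theta = 2 * 65 = 130 degrees
v' = R*v*~R rotates v by theta.
cos(130deg) = -0.6428, sin(130deg) = 0.7660
v'_1 = -5*cos(130deg) - 2*sin(130deg)
= -5*(-0.6428) - 2*0.7660
= 1.68
v'_2 = -5*sin(130deg) + 2*cos(130deg)
= -5*0.7660 + 2*(-0.6428)
= -5.12
v' = 1.68*e1 - 5.12*e2


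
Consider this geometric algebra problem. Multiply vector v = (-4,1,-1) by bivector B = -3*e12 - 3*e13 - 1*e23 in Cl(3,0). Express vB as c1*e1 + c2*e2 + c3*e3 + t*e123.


vB has grade-1 (vector) and grade-3 (trivector) parts: vB = (v _| B) + (v ^ B).
Vector part <vB>_1:
  e1: -v2*b12 - v3*b13 = -(1)*(-3) - (-1)*(-3) = 0
  e2: v1*b12 - v3*b23 = (-4)*(-3) - (-1)*(-1) = 11
  e3: v1*b13 + v2*b23 = (-4)*(-3) + (1)*(-1) = 11
Trivector part <vB>_3:
  e123: v1*b23 - v2*b13 + v3*b12 = (-4)*(-1) - (1)*(-3) + (-1)*(-3) = 10
vB = 0*e1 + 11*e2 + 11*e3 + 10*e123


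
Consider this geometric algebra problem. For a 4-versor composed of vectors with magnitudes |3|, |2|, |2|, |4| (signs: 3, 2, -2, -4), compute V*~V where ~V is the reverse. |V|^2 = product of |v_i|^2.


Each vector v_i has |v_i|^2 = s_i^2
Squared scales: 3^2 = 9, 2^2 = 4, (-2)^2 = 4, (-4)^2 = 16
|V|^2 = 9 * 4 * 4 * 16
= 2304


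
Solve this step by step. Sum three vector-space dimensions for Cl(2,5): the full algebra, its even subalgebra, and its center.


n = 2 + 5 = 7
Total dim = 2^7 = 128
Even subalgebra dim = 2^6 = 64
n is odd, so center dim = 2
Sum = 128 + 64 + 2 = 194


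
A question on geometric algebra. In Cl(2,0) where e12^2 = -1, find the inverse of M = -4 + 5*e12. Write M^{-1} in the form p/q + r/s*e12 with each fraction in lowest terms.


M = -4 + 5*e12, where e12^2 = -1.
Since M commutes with its reverse ~M = a - b*e12, M * ~M = a^2 - b^2*e12^2 = a^2 + b^2.
So M^{-1} = ~M / (a^2 + b^2) = (a - b*e12)/(a^2 + b^2).
a^2 + b^2 = 16 + 25 = 41
Scalar part = -4/41 = -4/41
Bivector coeff = -5/41 = -5/41
M^{-1} = -4/41 - 5/41*e12


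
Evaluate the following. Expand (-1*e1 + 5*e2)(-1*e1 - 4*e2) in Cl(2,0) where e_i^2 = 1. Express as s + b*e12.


Expand: (-1*e1 + 5*e2)(-1*e1 - 4*e2)
= (-1)*(-1)*e1e1 + (-1)*(-4)*e1e2 + 5*(-1)*e2e1 + 5*(-4)*e2e2
Using e1^2 = e2^2 = 1, e2e1 = -e1e2:
Scalar part s = (-1)*(-1) + 5*(-4) = 1 + (-20) = -19
Bivector part b = (-1)*(-4) - 5*(-1) = 4 - (-5) = 9
uv = -19 + 9*e12
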